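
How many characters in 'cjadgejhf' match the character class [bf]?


Character class [bf] matches any of: {b, f}
Scanning string 'cjadgejhf' character by character:
  pos 0: 'c' -> no
  pos 1: 'j' -> no
  pos 2: 'a' -> no
  pos 3: 'd' -> no
  pos 4: 'g' -> no
  pos 5: 'e' -> no
  pos 6: 'j' -> no
  pos 7: 'h' -> no
  pos 8: 'f' -> MATCH
Total matches: 1

1


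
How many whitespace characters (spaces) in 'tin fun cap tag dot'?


\s matches whitespace characters (spaces, tabs, etc.).
Text: 'tin fun cap tag dot'
This text has 5 words separated by spaces.
Number of spaces = number of words - 1 = 5 - 1 = 4

4


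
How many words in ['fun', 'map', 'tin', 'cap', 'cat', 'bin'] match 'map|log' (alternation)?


Alternation 'map|log' matches either 'map' or 'log'.
Checking each word:
  'fun' -> no
  'map' -> MATCH
  'tin' -> no
  'cap' -> no
  'cat' -> no
  'bin' -> no
Matches: ['map']
Count: 1

1


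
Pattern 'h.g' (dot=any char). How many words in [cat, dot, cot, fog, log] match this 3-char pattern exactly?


Pattern 'h.g' means: starts with 'h', any single char, ends with 'g'.
Checking each word (must be exactly 3 chars):
  'cat' (len=3): no
  'dot' (len=3): no
  'cot' (len=3): no
  'fog' (len=3): no
  'log' (len=3): no
Matching words: []
Total: 0

0


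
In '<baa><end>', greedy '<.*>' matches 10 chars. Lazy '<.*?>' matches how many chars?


Greedy '<.*>' tries to match as MUCH as possible.
Lazy '<.*?>' tries to match as LITTLE as possible.

String: '<baa><end>'
Greedy '<.*>' starts at first '<' and extends to the LAST '>': '<baa><end>' (10 chars)
Lazy '<.*?>' starts at first '<' and stops at the FIRST '>': '<baa>' (5 chars)

5


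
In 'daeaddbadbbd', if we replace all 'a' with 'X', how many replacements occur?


re.sub('a', 'X', text) replaces every occurrence of 'a' with 'X'.
Text: 'daeaddbadbbd'
Scanning for 'a':
  pos 1: 'a' -> replacement #1
  pos 3: 'a' -> replacement #2
  pos 7: 'a' -> replacement #3
Total replacements: 3

3


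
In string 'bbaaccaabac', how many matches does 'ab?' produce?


Pattern 'ab?' matches 'a' optionally followed by 'b'.
String: 'bbaaccaabac'
Scanning left to right for 'a' then checking next char:
  Match 1: 'a' (a not followed by b)
  Match 2: 'a' (a not followed by b)
  Match 3: 'a' (a not followed by b)
  Match 4: 'ab' (a followed by b)
  Match 5: 'a' (a not followed by b)
Total matches: 5

5


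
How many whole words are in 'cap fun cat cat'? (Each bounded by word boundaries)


Word boundaries (\b) mark the start/end of each word.
Text: 'cap fun cat cat'
Splitting by whitespace:
  Word 1: 'cap'
  Word 2: 'fun'
  Word 3: 'cat'
  Word 4: 'cat'
Total whole words: 4

4


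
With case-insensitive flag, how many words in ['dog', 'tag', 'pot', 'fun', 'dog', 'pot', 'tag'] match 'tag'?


Case-insensitive matching: compare each word's lowercase form to 'tag'.
  'dog' -> lower='dog' -> no
  'tag' -> lower='tag' -> MATCH
  'pot' -> lower='pot' -> no
  'fun' -> lower='fun' -> no
  'dog' -> lower='dog' -> no
  'pot' -> lower='pot' -> no
  'tag' -> lower='tag' -> MATCH
Matches: ['tag', 'tag']
Count: 2

2


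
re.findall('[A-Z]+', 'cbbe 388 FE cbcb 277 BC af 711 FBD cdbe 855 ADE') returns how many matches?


Pattern '[A-Z]+' finds one or more uppercase letters.
Text: 'cbbe 388 FE cbcb 277 BC af 711 FBD cdbe 855 ADE'
Scanning for matches:
  Match 1: 'FE'
  Match 2: 'BC'
  Match 3: 'FBD'
  Match 4: 'ADE'
Total matches: 4

4


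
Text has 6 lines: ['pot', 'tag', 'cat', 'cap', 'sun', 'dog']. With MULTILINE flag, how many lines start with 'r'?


With MULTILINE flag, ^ matches the start of each line.
Lines: ['pot', 'tag', 'cat', 'cap', 'sun', 'dog']
Checking which lines start with 'r':
  Line 1: 'pot' -> no
  Line 2: 'tag' -> no
  Line 3: 'cat' -> no
  Line 4: 'cap' -> no
  Line 5: 'sun' -> no
  Line 6: 'dog' -> no
Matching lines: []
Count: 0

0


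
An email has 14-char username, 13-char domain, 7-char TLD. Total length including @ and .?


An email address has format: username@domain.tld
Username length: 14
'@' character: 1
Domain length: 13
'.' character: 1
TLD length: 7
Total = 14 + 1 + 13 + 1 + 7 = 36

36


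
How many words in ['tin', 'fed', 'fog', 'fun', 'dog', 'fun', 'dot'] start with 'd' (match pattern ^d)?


Pattern ^d anchors to start of word. Check which words begin with 'd':
  'tin' -> no
  'fed' -> no
  'fog' -> no
  'fun' -> no
  'dog' -> MATCH (starts with 'd')
  'fun' -> no
  'dot' -> MATCH (starts with 'd')
Matching words: ['dog', 'dot']
Count: 2

2


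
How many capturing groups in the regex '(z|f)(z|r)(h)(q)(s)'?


To count capturing groups, count each '(' that starts a group.
Pattern: '(z|f)(z|r)(h)(q)(s)'
Walking through the pattern:
  Position 0: '(' -> group #1
  Position 5: '(' -> group #2
  Position 10: '(' -> group #3
  Position 13: '(' -> group #4
  Position 16: '(' -> group #5
Total capturing groups: 5

5


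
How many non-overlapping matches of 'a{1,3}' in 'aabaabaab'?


Pattern 'a{1,3}' matches between 1 and 3 consecutive a's (greedy).
String: 'aabaabaab'
Finding runs of a's and applying greedy matching:
  Run at pos 0: 'aa' (length 2)
  Run at pos 3: 'aa' (length 2)
  Run at pos 6: 'aa' (length 2)
Matches: ['aa', 'aa', 'aa']
Count: 3

3


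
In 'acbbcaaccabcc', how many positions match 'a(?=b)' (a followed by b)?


Lookahead 'a(?=b)' matches 'a' only when followed by 'b'.
String: 'acbbcaaccabcc'
Checking each position where char is 'a':
  pos 0: 'a' -> no (next='c')
  pos 5: 'a' -> no (next='a')
  pos 6: 'a' -> no (next='c')
  pos 9: 'a' -> MATCH (next='b')
Matching positions: [9]
Count: 1

1


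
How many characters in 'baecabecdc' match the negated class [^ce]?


Negated class [^ce] matches any char NOT in {c, e}
Scanning 'baecabecdc':
  pos 0: 'b' -> MATCH
  pos 1: 'a' -> MATCH
  pos 2: 'e' -> no (excluded)
  pos 3: 'c' -> no (excluded)
  pos 4: 'a' -> MATCH
  pos 5: 'b' -> MATCH
  pos 6: 'e' -> no (excluded)
  pos 7: 'c' -> no (excluded)
  pos 8: 'd' -> MATCH
  pos 9: 'c' -> no (excluded)
Total matches: 5

5


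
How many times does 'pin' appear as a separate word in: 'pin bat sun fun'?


Scanning each word for exact match 'pin':
  Word 1: 'pin' -> MATCH
  Word 2: 'bat' -> no
  Word 3: 'sun' -> no
  Word 4: 'fun' -> no
Total matches: 1

1


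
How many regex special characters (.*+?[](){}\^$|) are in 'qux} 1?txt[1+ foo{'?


Regex special characters are: . * + ? [ ] ( ) { } \ ^ $ |
Scanning 'qux} 1?txt[1+ foo{':
  pos 3: '}' -> SPECIAL
  pos 6: '?' -> SPECIAL
  pos 10: '[' -> SPECIAL
  pos 12: '+' -> SPECIAL
  pos 17: '{' -> SPECIAL
Special chars found: ['}', '?', '[', '+', '{']
Total: 5

5


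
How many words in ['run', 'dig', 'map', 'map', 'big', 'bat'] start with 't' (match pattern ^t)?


Pattern ^t anchors to start of word. Check which words begin with 't':
  'run' -> no
  'dig' -> no
  'map' -> no
  'map' -> no
  'big' -> no
  'bat' -> no
Matching words: []
Count: 0

0


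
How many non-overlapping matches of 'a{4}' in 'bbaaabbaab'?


Pattern 'a{4}' matches exactly 4 consecutive a's (greedy, non-overlapping).
String: 'bbaaabbaab'
Scanning for runs of a's:
  Run at pos 2: 'aaa' (length 3) -> 0 match(es)
  Run at pos 7: 'aa' (length 2) -> 0 match(es)
Matches found: []
Total: 0

0


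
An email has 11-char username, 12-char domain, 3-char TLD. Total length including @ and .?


An email address has format: username@domain.tld
Username length: 11
'@' character: 1
Domain length: 12
'.' character: 1
TLD length: 3
Total = 11 + 1 + 12 + 1 + 3 = 28

28


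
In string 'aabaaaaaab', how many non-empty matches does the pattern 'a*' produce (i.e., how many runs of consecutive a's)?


Pattern 'a*' matches zero or more a's. We want non-empty runs of consecutive a's.
String: 'aabaaaaaab'
Walking through the string to find runs of a's:
  Run 1: positions 0-1 -> 'aa'
  Run 2: positions 3-8 -> 'aaaaaa'
Non-empty runs found: ['aa', 'aaaaaa']
Count: 2

2


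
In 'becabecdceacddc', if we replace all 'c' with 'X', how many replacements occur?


re.sub('c', 'X', text) replaces every occurrence of 'c' with 'X'.
Text: 'becabecdceacddc'
Scanning for 'c':
  pos 2: 'c' -> replacement #1
  pos 6: 'c' -> replacement #2
  pos 8: 'c' -> replacement #3
  pos 11: 'c' -> replacement #4
  pos 14: 'c' -> replacement #5
Total replacements: 5

5


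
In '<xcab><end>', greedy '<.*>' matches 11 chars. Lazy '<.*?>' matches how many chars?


Greedy '<.*>' tries to match as MUCH as possible.
Lazy '<.*?>' tries to match as LITTLE as possible.

String: '<xcab><end>'
Greedy '<.*>' starts at first '<' and extends to the LAST '>': '<xcab><end>' (11 chars)
Lazy '<.*?>' starts at first '<' and stops at the FIRST '>': '<xcab>' (6 chars)

6


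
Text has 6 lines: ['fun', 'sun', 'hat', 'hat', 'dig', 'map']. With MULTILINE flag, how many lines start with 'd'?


With MULTILINE flag, ^ matches the start of each line.
Lines: ['fun', 'sun', 'hat', 'hat', 'dig', 'map']
Checking which lines start with 'd':
  Line 1: 'fun' -> no
  Line 2: 'sun' -> no
  Line 3: 'hat' -> no
  Line 4: 'hat' -> no
  Line 5: 'dig' -> MATCH
  Line 6: 'map' -> no
Matching lines: ['dig']
Count: 1

1


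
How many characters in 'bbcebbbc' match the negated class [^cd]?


Negated class [^cd] matches any char NOT in {c, d}
Scanning 'bbcebbbc':
  pos 0: 'b' -> MATCH
  pos 1: 'b' -> MATCH
  pos 2: 'c' -> no (excluded)
  pos 3: 'e' -> MATCH
  pos 4: 'b' -> MATCH
  pos 5: 'b' -> MATCH
  pos 6: 'b' -> MATCH
  pos 7: 'c' -> no (excluded)
Total matches: 6

6


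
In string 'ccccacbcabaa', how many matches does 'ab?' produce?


Pattern 'ab?' matches 'a' optionally followed by 'b'.
String: 'ccccacbcabaa'
Scanning left to right for 'a' then checking next char:
  Match 1: 'a' (a not followed by b)
  Match 2: 'ab' (a followed by b)
  Match 3: 'a' (a not followed by b)
  Match 4: 'a' (a not followed by b)
Total matches: 4

4


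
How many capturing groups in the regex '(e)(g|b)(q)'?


To count capturing groups, count each '(' that starts a group.
Pattern: '(e)(g|b)(q)'
Walking through the pattern:
  Position 0: '(' -> group #1
  Position 3: '(' -> group #2
  Position 8: '(' -> group #3
Total capturing groups: 3

3


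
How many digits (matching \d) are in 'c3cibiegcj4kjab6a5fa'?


\d matches any digit 0-9.
Scanning 'c3cibiegcj4kjab6a5fa':
  pos 1: '3' -> DIGIT
  pos 10: '4' -> DIGIT
  pos 15: '6' -> DIGIT
  pos 17: '5' -> DIGIT
Digits found: ['3', '4', '6', '5']
Total: 4

4


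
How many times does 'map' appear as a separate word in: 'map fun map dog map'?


Scanning each word for exact match 'map':
  Word 1: 'map' -> MATCH
  Word 2: 'fun' -> no
  Word 3: 'map' -> MATCH
  Word 4: 'dog' -> no
  Word 5: 'map' -> MATCH
Total matches: 3

3


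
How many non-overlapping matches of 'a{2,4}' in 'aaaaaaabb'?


Pattern 'a{2,4}' matches between 2 and 4 consecutive a's (greedy).
String: 'aaaaaaabb'
Finding runs of a's and applying greedy matching:
  Run at pos 0: 'aaaaaaa' (length 7)
Matches: ['aaaa', 'aaa']
Count: 2

2


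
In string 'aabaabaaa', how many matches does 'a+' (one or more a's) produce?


Pattern 'a+' matches one or more consecutive a's.
String: 'aabaabaaa'
Scanning for runs of a:
  Match 1: 'aa' (length 2)
  Match 2: 'aa' (length 2)
  Match 3: 'aaa' (length 3)
Total matches: 3

3


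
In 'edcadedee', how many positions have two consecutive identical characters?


Looking for consecutive identical characters in 'edcadedee':
  pos 0-1: 'e' vs 'd' -> different
  pos 1-2: 'd' vs 'c' -> different
  pos 2-3: 'c' vs 'a' -> different
  pos 3-4: 'a' vs 'd' -> different
  pos 4-5: 'd' vs 'e' -> different
  pos 5-6: 'e' vs 'd' -> different
  pos 6-7: 'd' vs 'e' -> different
  pos 7-8: 'e' vs 'e' -> MATCH ('ee')
Consecutive identical pairs: ['ee']
Count: 1

1


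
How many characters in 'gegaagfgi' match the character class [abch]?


Character class [abch] matches any of: {a, b, c, h}
Scanning string 'gegaagfgi' character by character:
  pos 0: 'g' -> no
  pos 1: 'e' -> no
  pos 2: 'g' -> no
  pos 3: 'a' -> MATCH
  pos 4: 'a' -> MATCH
  pos 5: 'g' -> no
  pos 6: 'f' -> no
  pos 7: 'g' -> no
  pos 8: 'i' -> no
Total matches: 2

2


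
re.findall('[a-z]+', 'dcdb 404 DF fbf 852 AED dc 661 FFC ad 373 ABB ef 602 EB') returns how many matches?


Pattern '[a-z]+' finds one or more lowercase letters.
Text: 'dcdb 404 DF fbf 852 AED dc 661 FFC ad 373 ABB ef 602 EB'
Scanning for matches:
  Match 1: 'dcdb'
  Match 2: 'fbf'
  Match 3: 'dc'
  Match 4: 'ad'
  Match 5: 'ef'
Total matches: 5

5


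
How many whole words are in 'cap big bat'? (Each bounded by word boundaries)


Word boundaries (\b) mark the start/end of each word.
Text: 'cap big bat'
Splitting by whitespace:
  Word 1: 'cap'
  Word 2: 'big'
  Word 3: 'bat'
Total whole words: 3

3


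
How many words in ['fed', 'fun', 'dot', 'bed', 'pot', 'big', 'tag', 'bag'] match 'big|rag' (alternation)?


Alternation 'big|rag' matches either 'big' or 'rag'.
Checking each word:
  'fed' -> no
  'fun' -> no
  'dot' -> no
  'bed' -> no
  'pot' -> no
  'big' -> MATCH
  'tag' -> no
  'bag' -> no
Matches: ['big']
Count: 1

1


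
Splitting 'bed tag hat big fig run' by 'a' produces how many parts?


Splitting by 'a' breaks the string at each occurrence of the separator.
Text: 'bed tag hat big fig run'
Parts after split:
  Part 1: 'bed t'
  Part 2: 'g h'
  Part 3: 't big fig run'
Total parts: 3

3


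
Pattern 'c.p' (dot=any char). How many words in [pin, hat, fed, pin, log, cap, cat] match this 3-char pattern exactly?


Pattern 'c.p' means: starts with 'c', any single char, ends with 'p'.
Checking each word (must be exactly 3 chars):
  'pin' (len=3): no
  'hat' (len=3): no
  'fed' (len=3): no
  'pin' (len=3): no
  'log' (len=3): no
  'cap' (len=3): MATCH
  'cat' (len=3): no
Matching words: ['cap']
Total: 1

1


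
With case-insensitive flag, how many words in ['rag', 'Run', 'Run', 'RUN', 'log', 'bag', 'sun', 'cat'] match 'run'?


Case-insensitive matching: compare each word's lowercase form to 'run'.
  'rag' -> lower='rag' -> no
  'Run' -> lower='run' -> MATCH
  'Run' -> lower='run' -> MATCH
  'RUN' -> lower='run' -> MATCH
  'log' -> lower='log' -> no
  'bag' -> lower='bag' -> no
  'sun' -> lower='sun' -> no
  'cat' -> lower='cat' -> no
Matches: ['Run', 'Run', 'RUN']
Count: 3

3


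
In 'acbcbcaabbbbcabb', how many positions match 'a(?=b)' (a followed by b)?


Lookahead 'a(?=b)' matches 'a' only when followed by 'b'.
String: 'acbcbcaabbbbcabb'
Checking each position where char is 'a':
  pos 0: 'a' -> no (next='c')
  pos 6: 'a' -> no (next='a')
  pos 7: 'a' -> MATCH (next='b')
  pos 13: 'a' -> MATCH (next='b')
Matching positions: [7, 13]
Count: 2

2


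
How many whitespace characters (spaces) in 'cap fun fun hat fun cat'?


\s matches whitespace characters (spaces, tabs, etc.).
Text: 'cap fun fun hat fun cat'
This text has 6 words separated by spaces.
Number of spaces = number of words - 1 = 6 - 1 = 5

5


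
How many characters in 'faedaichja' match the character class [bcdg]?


Character class [bcdg] matches any of: {b, c, d, g}
Scanning string 'faedaichja' character by character:
  pos 0: 'f' -> no
  pos 1: 'a' -> no
  pos 2: 'e' -> no
  pos 3: 'd' -> MATCH
  pos 4: 'a' -> no
  pos 5: 'i' -> no
  pos 6: 'c' -> MATCH
  pos 7: 'h' -> no
  pos 8: 'j' -> no
  pos 9: 'a' -> no
Total matches: 2

2


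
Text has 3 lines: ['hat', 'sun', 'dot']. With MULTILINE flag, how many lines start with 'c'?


With MULTILINE flag, ^ matches the start of each line.
Lines: ['hat', 'sun', 'dot']
Checking which lines start with 'c':
  Line 1: 'hat' -> no
  Line 2: 'sun' -> no
  Line 3: 'dot' -> no
Matching lines: []
Count: 0

0


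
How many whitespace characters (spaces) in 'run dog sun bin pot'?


\s matches whitespace characters (spaces, tabs, etc.).
Text: 'run dog sun bin pot'
This text has 5 words separated by spaces.
Number of spaces = number of words - 1 = 5 - 1 = 4

4


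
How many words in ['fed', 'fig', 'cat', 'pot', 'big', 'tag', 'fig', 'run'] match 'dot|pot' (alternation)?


Alternation 'dot|pot' matches either 'dot' or 'pot'.
Checking each word:
  'fed' -> no
  'fig' -> no
  'cat' -> no
  'pot' -> MATCH
  'big' -> no
  'tag' -> no
  'fig' -> no
  'run' -> no
Matches: ['pot']
Count: 1

1


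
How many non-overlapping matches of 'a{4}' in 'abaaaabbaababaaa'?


Pattern 'a{4}' matches exactly 4 consecutive a's (greedy, non-overlapping).
String: 'abaaaabbaababaaa'
Scanning for runs of a's:
  Run at pos 0: 'a' (length 1) -> 0 match(es)
  Run at pos 2: 'aaaa' (length 4) -> 1 match(es)
  Run at pos 8: 'aa' (length 2) -> 0 match(es)
  Run at pos 11: 'a' (length 1) -> 0 match(es)
  Run at pos 13: 'aaa' (length 3) -> 0 match(es)
Matches found: ['aaaa']
Total: 1

1


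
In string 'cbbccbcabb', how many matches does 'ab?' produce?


Pattern 'ab?' matches 'a' optionally followed by 'b'.
String: 'cbbccbcabb'
Scanning left to right for 'a' then checking next char:
  Match 1: 'ab' (a followed by b)
Total matches: 1

1


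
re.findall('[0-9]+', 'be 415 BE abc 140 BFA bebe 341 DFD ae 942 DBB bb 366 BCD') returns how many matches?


Pattern '[0-9]+' finds one or more digits.
Text: 'be 415 BE abc 140 BFA bebe 341 DFD ae 942 DBB bb 366 BCD'
Scanning for matches:
  Match 1: '415'
  Match 2: '140'
  Match 3: '341'
  Match 4: '942'
  Match 5: '366'
Total matches: 5

5


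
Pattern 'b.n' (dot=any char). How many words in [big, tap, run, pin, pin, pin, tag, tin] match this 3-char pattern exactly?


Pattern 'b.n' means: starts with 'b', any single char, ends with 'n'.
Checking each word (must be exactly 3 chars):
  'big' (len=3): no
  'tap' (len=3): no
  'run' (len=3): no
  'pin' (len=3): no
  'pin' (len=3): no
  'pin' (len=3): no
  'tag' (len=3): no
  'tin' (len=3): no
Matching words: []
Total: 0

0


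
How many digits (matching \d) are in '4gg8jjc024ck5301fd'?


\d matches any digit 0-9.
Scanning '4gg8jjc024ck5301fd':
  pos 0: '4' -> DIGIT
  pos 3: '8' -> DIGIT
  pos 7: '0' -> DIGIT
  pos 8: '2' -> DIGIT
  pos 9: '4' -> DIGIT
  pos 12: '5' -> DIGIT
  pos 13: '3' -> DIGIT
  pos 14: '0' -> DIGIT
  pos 15: '1' -> DIGIT
Digits found: ['4', '8', '0', '2', '4', '5', '3', '0', '1']
Total: 9

9


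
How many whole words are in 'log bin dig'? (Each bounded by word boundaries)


Word boundaries (\b) mark the start/end of each word.
Text: 'log bin dig'
Splitting by whitespace:
  Word 1: 'log'
  Word 2: 'bin'
  Word 3: 'dig'
Total whole words: 3

3


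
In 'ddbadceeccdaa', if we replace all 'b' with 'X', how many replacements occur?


re.sub('b', 'X', text) replaces every occurrence of 'b' with 'X'.
Text: 'ddbadceeccdaa'
Scanning for 'b':
  pos 2: 'b' -> replacement #1
Total replacements: 1

1


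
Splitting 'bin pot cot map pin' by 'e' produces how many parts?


Splitting by 'e' breaks the string at each occurrence of the separator.
Text: 'bin pot cot map pin'
Parts after split:
  Part 1: 'bin pot cot map pin'
Total parts: 1

1


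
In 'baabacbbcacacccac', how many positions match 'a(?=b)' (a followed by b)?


Lookahead 'a(?=b)' matches 'a' only when followed by 'b'.
String: 'baabacbbcacacccac'
Checking each position where char is 'a':
  pos 1: 'a' -> no (next='a')
  pos 2: 'a' -> MATCH (next='b')
  pos 4: 'a' -> no (next='c')
  pos 9: 'a' -> no (next='c')
  pos 11: 'a' -> no (next='c')
  pos 15: 'a' -> no (next='c')
Matching positions: [2]
Count: 1

1


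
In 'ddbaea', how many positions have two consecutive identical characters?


Looking for consecutive identical characters in 'ddbaea':
  pos 0-1: 'd' vs 'd' -> MATCH ('dd')
  pos 1-2: 'd' vs 'b' -> different
  pos 2-3: 'b' vs 'a' -> different
  pos 3-4: 'a' vs 'e' -> different
  pos 4-5: 'e' vs 'a' -> different
Consecutive identical pairs: ['dd']
Count: 1

1


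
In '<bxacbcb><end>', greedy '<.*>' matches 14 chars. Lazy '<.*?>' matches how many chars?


Greedy '<.*>' tries to match as MUCH as possible.
Lazy '<.*?>' tries to match as LITTLE as possible.

String: '<bxacbcb><end>'
Greedy '<.*>' starts at first '<' and extends to the LAST '>': '<bxacbcb><end>' (14 chars)
Lazy '<.*?>' starts at first '<' and stops at the FIRST '>': '<bxacbcb>' (9 chars)

9


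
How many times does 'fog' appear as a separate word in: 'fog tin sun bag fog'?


Scanning each word for exact match 'fog':
  Word 1: 'fog' -> MATCH
  Word 2: 'tin' -> no
  Word 3: 'sun' -> no
  Word 4: 'bag' -> no
  Word 5: 'fog' -> MATCH
Total matches: 2

2


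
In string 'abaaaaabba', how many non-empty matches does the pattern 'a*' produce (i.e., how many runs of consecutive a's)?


Pattern 'a*' matches zero or more a's. We want non-empty runs of consecutive a's.
String: 'abaaaaabba'
Walking through the string to find runs of a's:
  Run 1: positions 0-0 -> 'a'
  Run 2: positions 2-6 -> 'aaaaa'
  Run 3: positions 9-9 -> 'a'
Non-empty runs found: ['a', 'aaaaa', 'a']
Count: 3

3


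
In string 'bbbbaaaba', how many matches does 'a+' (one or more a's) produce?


Pattern 'a+' matches one or more consecutive a's.
String: 'bbbbaaaba'
Scanning for runs of a:
  Match 1: 'aaa' (length 3)
  Match 2: 'a' (length 1)
Total matches: 2

2


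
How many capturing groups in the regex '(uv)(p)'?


To count capturing groups, count each '(' that starts a group.
Pattern: '(uv)(p)'
Walking through the pattern:
  Position 0: '(' -> group #1
  Position 4: '(' -> group #2
Total capturing groups: 2

2


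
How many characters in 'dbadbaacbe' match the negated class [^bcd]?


Negated class [^bcd] matches any char NOT in {b, c, d}
Scanning 'dbadbaacbe':
  pos 0: 'd' -> no (excluded)
  pos 1: 'b' -> no (excluded)
  pos 2: 'a' -> MATCH
  pos 3: 'd' -> no (excluded)
  pos 4: 'b' -> no (excluded)
  pos 5: 'a' -> MATCH
  pos 6: 'a' -> MATCH
  pos 7: 'c' -> no (excluded)
  pos 8: 'b' -> no (excluded)
  pos 9: 'e' -> MATCH
Total matches: 4

4


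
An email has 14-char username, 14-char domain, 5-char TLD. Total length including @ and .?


An email address has format: username@domain.tld
Username length: 14
'@' character: 1
Domain length: 14
'.' character: 1
TLD length: 5
Total = 14 + 1 + 14 + 1 + 5 = 35

35


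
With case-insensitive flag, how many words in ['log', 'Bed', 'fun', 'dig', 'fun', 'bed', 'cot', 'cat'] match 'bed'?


Case-insensitive matching: compare each word's lowercase form to 'bed'.
  'log' -> lower='log' -> no
  'Bed' -> lower='bed' -> MATCH
  'fun' -> lower='fun' -> no
  'dig' -> lower='dig' -> no
  'fun' -> lower='fun' -> no
  'bed' -> lower='bed' -> MATCH
  'cot' -> lower='cot' -> no
  'cat' -> lower='cat' -> no
Matches: ['Bed', 'bed']
Count: 2

2


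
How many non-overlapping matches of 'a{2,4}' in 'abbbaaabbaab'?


Pattern 'a{2,4}' matches between 2 and 4 consecutive a's (greedy).
String: 'abbbaaabbaab'
Finding runs of a's and applying greedy matching:
  Run at pos 0: 'a' (length 1)
  Run at pos 4: 'aaa' (length 3)
  Run at pos 9: 'aa' (length 2)
Matches: ['aaa', 'aa']
Count: 2

2


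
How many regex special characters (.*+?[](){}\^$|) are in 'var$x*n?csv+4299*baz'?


Regex special characters are: . * + ? [ ] ( ) { } \ ^ $ |
Scanning 'var$x*n?csv+4299*baz':
  pos 3: '$' -> SPECIAL
  pos 5: '*' -> SPECIAL
  pos 7: '?' -> SPECIAL
  pos 11: '+' -> SPECIAL
  pos 16: '*' -> SPECIAL
Special chars found: ['$', '*', '?', '+', '*']
Total: 5

5


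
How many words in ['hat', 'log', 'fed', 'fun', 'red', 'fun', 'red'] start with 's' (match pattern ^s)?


Pattern ^s anchors to start of word. Check which words begin with 's':
  'hat' -> no
  'log' -> no
  'fed' -> no
  'fun' -> no
  'red' -> no
  'fun' -> no
  'red' -> no
Matching words: []
Count: 0

0


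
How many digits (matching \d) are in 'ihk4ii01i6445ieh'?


\d matches any digit 0-9.
Scanning 'ihk4ii01i6445ieh':
  pos 3: '4' -> DIGIT
  pos 6: '0' -> DIGIT
  pos 7: '1' -> DIGIT
  pos 9: '6' -> DIGIT
  pos 10: '4' -> DIGIT
  pos 11: '4' -> DIGIT
  pos 12: '5' -> DIGIT
Digits found: ['4', '0', '1', '6', '4', '4', '5']
Total: 7

7


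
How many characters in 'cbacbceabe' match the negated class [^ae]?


Negated class [^ae] matches any char NOT in {a, e}
Scanning 'cbacbceabe':
  pos 0: 'c' -> MATCH
  pos 1: 'b' -> MATCH
  pos 2: 'a' -> no (excluded)
  pos 3: 'c' -> MATCH
  pos 4: 'b' -> MATCH
  pos 5: 'c' -> MATCH
  pos 6: 'e' -> no (excluded)
  pos 7: 'a' -> no (excluded)
  pos 8: 'b' -> MATCH
  pos 9: 'e' -> no (excluded)
Total matches: 6

6


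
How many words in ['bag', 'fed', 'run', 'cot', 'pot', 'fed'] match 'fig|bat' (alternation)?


Alternation 'fig|bat' matches either 'fig' or 'bat'.
Checking each word:
  'bag' -> no
  'fed' -> no
  'run' -> no
  'cot' -> no
  'pot' -> no
  'fed' -> no
Matches: []
Count: 0

0


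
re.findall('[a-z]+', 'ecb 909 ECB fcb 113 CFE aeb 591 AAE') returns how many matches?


Pattern '[a-z]+' finds one or more lowercase letters.
Text: 'ecb 909 ECB fcb 113 CFE aeb 591 AAE'
Scanning for matches:
  Match 1: 'ecb'
  Match 2: 'fcb'
  Match 3: 'aeb'
Total matches: 3

3


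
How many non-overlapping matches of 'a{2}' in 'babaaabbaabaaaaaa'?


Pattern 'a{2}' matches exactly 2 consecutive a's (greedy, non-overlapping).
String: 'babaaabbaabaaaaaa'
Scanning for runs of a's:
  Run at pos 1: 'a' (length 1) -> 0 match(es)
  Run at pos 3: 'aaa' (length 3) -> 1 match(es)
  Run at pos 8: 'aa' (length 2) -> 1 match(es)
  Run at pos 11: 'aaaaaa' (length 6) -> 3 match(es)
Matches found: ['aa', 'aa', 'aa', 'aa', 'aa']
Total: 5

5


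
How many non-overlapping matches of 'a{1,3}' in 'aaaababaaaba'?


Pattern 'a{1,3}' matches between 1 and 3 consecutive a's (greedy).
String: 'aaaababaaaba'
Finding runs of a's and applying greedy matching:
  Run at pos 0: 'aaaa' (length 4)
  Run at pos 5: 'a' (length 1)
  Run at pos 7: 'aaa' (length 3)
  Run at pos 11: 'a' (length 1)
Matches: ['aaa', 'a', 'a', 'aaa', 'a']
Count: 5

5


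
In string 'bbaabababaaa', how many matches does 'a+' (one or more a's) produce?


Pattern 'a+' matches one or more consecutive a's.
String: 'bbaabababaaa'
Scanning for runs of a:
  Match 1: 'aa' (length 2)
  Match 2: 'a' (length 1)
  Match 3: 'a' (length 1)
  Match 4: 'aaa' (length 3)
Total matches: 4

4


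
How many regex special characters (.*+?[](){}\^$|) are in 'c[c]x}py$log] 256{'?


Regex special characters are: . * + ? [ ] ( ) { } \ ^ $ |
Scanning 'c[c]x}py$log] 256{':
  pos 1: '[' -> SPECIAL
  pos 3: ']' -> SPECIAL
  pos 5: '}' -> SPECIAL
  pos 8: '$' -> SPECIAL
  pos 12: ']' -> SPECIAL
  pos 17: '{' -> SPECIAL
Special chars found: ['[', ']', '}', '$', ']', '{']
Total: 6

6


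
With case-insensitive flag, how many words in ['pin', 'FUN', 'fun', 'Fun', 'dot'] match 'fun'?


Case-insensitive matching: compare each word's lowercase form to 'fun'.
  'pin' -> lower='pin' -> no
  'FUN' -> lower='fun' -> MATCH
  'fun' -> lower='fun' -> MATCH
  'Fun' -> lower='fun' -> MATCH
  'dot' -> lower='dot' -> no
Matches: ['FUN', 'fun', 'Fun']
Count: 3

3


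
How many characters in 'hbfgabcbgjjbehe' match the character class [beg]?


Character class [beg] matches any of: {b, e, g}
Scanning string 'hbfgabcbgjjbehe' character by character:
  pos 0: 'h' -> no
  pos 1: 'b' -> MATCH
  pos 2: 'f' -> no
  pos 3: 'g' -> MATCH
  pos 4: 'a' -> no
  pos 5: 'b' -> MATCH
  pos 6: 'c' -> no
  pos 7: 'b' -> MATCH
  pos 8: 'g' -> MATCH
  pos 9: 'j' -> no
  pos 10: 'j' -> no
  pos 11: 'b' -> MATCH
  pos 12: 'e' -> MATCH
  pos 13: 'h' -> no
  pos 14: 'e' -> MATCH
Total matches: 8

8


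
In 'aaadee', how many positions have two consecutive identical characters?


Looking for consecutive identical characters in 'aaadee':
  pos 0-1: 'a' vs 'a' -> MATCH ('aa')
  pos 1-2: 'a' vs 'a' -> MATCH ('aa')
  pos 2-3: 'a' vs 'd' -> different
  pos 3-4: 'd' vs 'e' -> different
  pos 4-5: 'e' vs 'e' -> MATCH ('ee')
Consecutive identical pairs: ['aa', 'aa', 'ee']
Count: 3

3


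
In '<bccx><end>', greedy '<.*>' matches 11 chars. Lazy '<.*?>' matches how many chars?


Greedy '<.*>' tries to match as MUCH as possible.
Lazy '<.*?>' tries to match as LITTLE as possible.

String: '<bccx><end>'
Greedy '<.*>' starts at first '<' and extends to the LAST '>': '<bccx><end>' (11 chars)
Lazy '<.*?>' starts at first '<' and stops at the FIRST '>': '<bccx>' (6 chars)

6


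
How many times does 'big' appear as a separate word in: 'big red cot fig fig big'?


Scanning each word for exact match 'big':
  Word 1: 'big' -> MATCH
  Word 2: 'red' -> no
  Word 3: 'cot' -> no
  Word 4: 'fig' -> no
  Word 5: 'fig' -> no
  Word 6: 'big' -> MATCH
Total matches: 2

2


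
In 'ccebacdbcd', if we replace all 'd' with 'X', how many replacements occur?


re.sub('d', 'X', text) replaces every occurrence of 'd' with 'X'.
Text: 'ccebacdbcd'
Scanning for 'd':
  pos 6: 'd' -> replacement #1
  pos 9: 'd' -> replacement #2
Total replacements: 2

2


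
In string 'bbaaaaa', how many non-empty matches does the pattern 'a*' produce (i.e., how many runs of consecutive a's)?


Pattern 'a*' matches zero or more a's. We want non-empty runs of consecutive a's.
String: 'bbaaaaa'
Walking through the string to find runs of a's:
  Run 1: positions 2-6 -> 'aaaaa'
Non-empty runs found: ['aaaaa']
Count: 1

1


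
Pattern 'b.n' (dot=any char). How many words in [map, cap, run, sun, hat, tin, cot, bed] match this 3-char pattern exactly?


Pattern 'b.n' means: starts with 'b', any single char, ends with 'n'.
Checking each word (must be exactly 3 chars):
  'map' (len=3): no
  'cap' (len=3): no
  'run' (len=3): no
  'sun' (len=3): no
  'hat' (len=3): no
  'tin' (len=3): no
  'cot' (len=3): no
  'bed' (len=3): no
Matching words: []
Total: 0

0


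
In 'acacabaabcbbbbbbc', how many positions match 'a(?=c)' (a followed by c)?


Lookahead 'a(?=c)' matches 'a' only when followed by 'c'.
String: 'acacabaabcbbbbbbc'
Checking each position where char is 'a':
  pos 0: 'a' -> MATCH (next='c')
  pos 2: 'a' -> MATCH (next='c')
  pos 4: 'a' -> no (next='b')
  pos 6: 'a' -> no (next='a')
  pos 7: 'a' -> no (next='b')
Matching positions: [0, 2]
Count: 2

2


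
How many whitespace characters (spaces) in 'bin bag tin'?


\s matches whitespace characters (spaces, tabs, etc.).
Text: 'bin bag tin'
This text has 3 words separated by spaces.
Number of spaces = number of words - 1 = 3 - 1 = 2

2


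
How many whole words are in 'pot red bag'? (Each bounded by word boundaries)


Word boundaries (\b) mark the start/end of each word.
Text: 'pot red bag'
Splitting by whitespace:
  Word 1: 'pot'
  Word 2: 'red'
  Word 3: 'bag'
Total whole words: 3

3


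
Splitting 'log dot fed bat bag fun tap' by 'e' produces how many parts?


Splitting by 'e' breaks the string at each occurrence of the separator.
Text: 'log dot fed bat bag fun tap'
Parts after split:
  Part 1: 'log dot f'
  Part 2: 'd bat bag fun tap'
Total parts: 2

2


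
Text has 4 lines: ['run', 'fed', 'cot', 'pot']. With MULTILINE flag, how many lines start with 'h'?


With MULTILINE flag, ^ matches the start of each line.
Lines: ['run', 'fed', 'cot', 'pot']
Checking which lines start with 'h':
  Line 1: 'run' -> no
  Line 2: 'fed' -> no
  Line 3: 'cot' -> no
  Line 4: 'pot' -> no
Matching lines: []
Count: 0

0


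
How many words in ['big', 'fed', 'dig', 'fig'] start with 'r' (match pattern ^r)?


Pattern ^r anchors to start of word. Check which words begin with 'r':
  'big' -> no
  'fed' -> no
  'dig' -> no
  'fig' -> no
Matching words: []
Count: 0

0


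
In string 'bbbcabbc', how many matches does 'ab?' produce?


Pattern 'ab?' matches 'a' optionally followed by 'b'.
String: 'bbbcabbc'
Scanning left to right for 'a' then checking next char:
  Match 1: 'ab' (a followed by b)
Total matches: 1

1


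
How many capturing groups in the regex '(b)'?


To count capturing groups, count each '(' that starts a group.
Pattern: '(b)'
Walking through the pattern:
  Position 0: '(' -> group #1
Total capturing groups: 1

1


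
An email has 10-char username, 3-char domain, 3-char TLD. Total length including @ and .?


An email address has format: username@domain.tld
Username length: 10
'@' character: 1
Domain length: 3
'.' character: 1
TLD length: 3
Total = 10 + 1 + 3 + 1 + 3 = 18

18


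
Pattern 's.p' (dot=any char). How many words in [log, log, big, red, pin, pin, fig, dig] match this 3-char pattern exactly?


Pattern 's.p' means: starts with 's', any single char, ends with 'p'.
Checking each word (must be exactly 3 chars):
  'log' (len=3): no
  'log' (len=3): no
  'big' (len=3): no
  'red' (len=3): no
  'pin' (len=3): no
  'pin' (len=3): no
  'fig' (len=3): no
  'dig' (len=3): no
Matching words: []
Total: 0

0


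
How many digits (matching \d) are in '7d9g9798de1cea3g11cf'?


\d matches any digit 0-9.
Scanning '7d9g9798de1cea3g11cf':
  pos 0: '7' -> DIGIT
  pos 2: '9' -> DIGIT
  pos 4: '9' -> DIGIT
  pos 5: '7' -> DIGIT
  pos 6: '9' -> DIGIT
  pos 7: '8' -> DIGIT
  pos 10: '1' -> DIGIT
  pos 14: '3' -> DIGIT
  pos 16: '1' -> DIGIT
  pos 17: '1' -> DIGIT
Digits found: ['7', '9', '9', '7', '9', '8', '1', '3', '1', '1']
Total: 10

10


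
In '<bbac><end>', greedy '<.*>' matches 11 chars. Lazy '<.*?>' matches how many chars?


Greedy '<.*>' tries to match as MUCH as possible.
Lazy '<.*?>' tries to match as LITTLE as possible.

String: '<bbac><end>'
Greedy '<.*>' starts at first '<' and extends to the LAST '>': '<bbac><end>' (11 chars)
Lazy '<.*?>' starts at first '<' and stops at the FIRST '>': '<bbac>' (6 chars)

6


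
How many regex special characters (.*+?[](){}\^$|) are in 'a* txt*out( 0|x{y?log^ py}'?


Regex special characters are: . * + ? [ ] ( ) { } \ ^ $ |
Scanning 'a* txt*out( 0|x{y?log^ py}':
  pos 1: '*' -> SPECIAL
  pos 6: '*' -> SPECIAL
  pos 10: '(' -> SPECIAL
  pos 13: '|' -> SPECIAL
  pos 15: '{' -> SPECIAL
  pos 17: '?' -> SPECIAL
  pos 21: '^' -> SPECIAL
  pos 25: '}' -> SPECIAL
Special chars found: ['*', '*', '(', '|', '{', '?', '^', '}']
Total: 8

8


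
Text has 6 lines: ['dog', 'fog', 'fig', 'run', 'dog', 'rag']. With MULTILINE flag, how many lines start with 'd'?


With MULTILINE flag, ^ matches the start of each line.
Lines: ['dog', 'fog', 'fig', 'run', 'dog', 'rag']
Checking which lines start with 'd':
  Line 1: 'dog' -> MATCH
  Line 2: 'fog' -> no
  Line 3: 'fig' -> no
  Line 4: 'run' -> no
  Line 5: 'dog' -> MATCH
  Line 6: 'rag' -> no
Matching lines: ['dog', 'dog']
Count: 2

2


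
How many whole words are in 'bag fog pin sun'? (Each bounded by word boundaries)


Word boundaries (\b) mark the start/end of each word.
Text: 'bag fog pin sun'
Splitting by whitespace:
  Word 1: 'bag'
  Word 2: 'fog'
  Word 3: 'pin'
  Word 4: 'sun'
Total whole words: 4

4


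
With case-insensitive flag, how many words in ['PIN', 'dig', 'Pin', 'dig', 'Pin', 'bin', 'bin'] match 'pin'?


Case-insensitive matching: compare each word's lowercase form to 'pin'.
  'PIN' -> lower='pin' -> MATCH
  'dig' -> lower='dig' -> no
  'Pin' -> lower='pin' -> MATCH
  'dig' -> lower='dig' -> no
  'Pin' -> lower='pin' -> MATCH
  'bin' -> lower='bin' -> no
  'bin' -> lower='bin' -> no
Matches: ['PIN', 'Pin', 'Pin']
Count: 3

3


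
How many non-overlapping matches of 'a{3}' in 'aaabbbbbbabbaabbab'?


Pattern 'a{3}' matches exactly 3 consecutive a's (greedy, non-overlapping).
String: 'aaabbbbbbabbaabbab'
Scanning for runs of a's:
  Run at pos 0: 'aaa' (length 3) -> 1 match(es)
  Run at pos 9: 'a' (length 1) -> 0 match(es)
  Run at pos 12: 'aa' (length 2) -> 0 match(es)
  Run at pos 16: 'a' (length 1) -> 0 match(es)
Matches found: ['aaa']
Total: 1

1


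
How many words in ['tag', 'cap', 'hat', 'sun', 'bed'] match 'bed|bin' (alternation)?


Alternation 'bed|bin' matches either 'bed' or 'bin'.
Checking each word:
  'tag' -> no
  'cap' -> no
  'hat' -> no
  'sun' -> no
  'bed' -> MATCH
Matches: ['bed']
Count: 1

1


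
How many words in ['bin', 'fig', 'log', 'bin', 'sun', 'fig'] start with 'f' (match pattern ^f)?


Pattern ^f anchors to start of word. Check which words begin with 'f':
  'bin' -> no
  'fig' -> MATCH (starts with 'f')
  'log' -> no
  'bin' -> no
  'sun' -> no
  'fig' -> MATCH (starts with 'f')
Matching words: ['fig', 'fig']
Count: 2

2


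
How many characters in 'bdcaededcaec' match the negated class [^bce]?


Negated class [^bce] matches any char NOT in {b, c, e}
Scanning 'bdcaededcaec':
  pos 0: 'b' -> no (excluded)
  pos 1: 'd' -> MATCH
  pos 2: 'c' -> no (excluded)
  pos 3: 'a' -> MATCH
  pos 4: 'e' -> no (excluded)
  pos 5: 'd' -> MATCH
  pos 6: 'e' -> no (excluded)
  pos 7: 'd' -> MATCH
  pos 8: 'c' -> no (excluded)
  pos 9: 'a' -> MATCH
  pos 10: 'e' -> no (excluded)
  pos 11: 'c' -> no (excluded)
Total matches: 5

5


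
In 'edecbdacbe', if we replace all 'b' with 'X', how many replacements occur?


re.sub('b', 'X', text) replaces every occurrence of 'b' with 'X'.
Text: 'edecbdacbe'
Scanning for 'b':
  pos 4: 'b' -> replacement #1
  pos 8: 'b' -> replacement #2
Total replacements: 2

2


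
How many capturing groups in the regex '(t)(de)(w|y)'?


To count capturing groups, count each '(' that starts a group.
Pattern: '(t)(de)(w|y)'
Walking through the pattern:
  Position 0: '(' -> group #1
  Position 3: '(' -> group #2
  Position 7: '(' -> group #3
Total capturing groups: 3

3


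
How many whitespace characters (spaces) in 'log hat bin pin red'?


\s matches whitespace characters (spaces, tabs, etc.).
Text: 'log hat bin pin red'
This text has 5 words separated by spaces.
Number of spaces = number of words - 1 = 5 - 1 = 4

4


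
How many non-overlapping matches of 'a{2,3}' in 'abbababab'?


Pattern 'a{2,3}' matches between 2 and 3 consecutive a's (greedy).
String: 'abbababab'
Finding runs of a's and applying greedy matching:
  Run at pos 0: 'a' (length 1)
  Run at pos 3: 'a' (length 1)
  Run at pos 5: 'a' (length 1)
  Run at pos 7: 'a' (length 1)
Matches: []
Count: 0

0


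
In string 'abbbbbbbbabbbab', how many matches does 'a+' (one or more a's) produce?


Pattern 'a+' matches one or more consecutive a's.
String: 'abbbbbbbbabbbab'
Scanning for runs of a:
  Match 1: 'a' (length 1)
  Match 2: 'a' (length 1)
  Match 3: 'a' (length 1)
Total matches: 3

3


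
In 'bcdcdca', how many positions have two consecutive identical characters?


Looking for consecutive identical characters in 'bcdcdca':
  pos 0-1: 'b' vs 'c' -> different
  pos 1-2: 'c' vs 'd' -> different
  pos 2-3: 'd' vs 'c' -> different
  pos 3-4: 'c' vs 'd' -> different
  pos 4-5: 'd' vs 'c' -> different
  pos 5-6: 'c' vs 'a' -> different
Consecutive identical pairs: []
Count: 0

0


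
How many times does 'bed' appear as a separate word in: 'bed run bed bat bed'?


Scanning each word for exact match 'bed':
  Word 1: 'bed' -> MATCH
  Word 2: 'run' -> no
  Word 3: 'bed' -> MATCH
  Word 4: 'bat' -> no
  Word 5: 'bed' -> MATCH
Total matches: 3

3


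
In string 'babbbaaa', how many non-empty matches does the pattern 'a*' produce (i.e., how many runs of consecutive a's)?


Pattern 'a*' matches zero or more a's. We want non-empty runs of consecutive a's.
String: 'babbbaaa'
Walking through the string to find runs of a's:
  Run 1: positions 1-1 -> 'a'
  Run 2: positions 5-7 -> 'aaa'
Non-empty runs found: ['a', 'aaa']
Count: 2

2


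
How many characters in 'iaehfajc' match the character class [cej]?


Character class [cej] matches any of: {c, e, j}
Scanning string 'iaehfajc' character by character:
  pos 0: 'i' -> no
  pos 1: 'a' -> no
  pos 2: 'e' -> MATCH
  pos 3: 'h' -> no
  pos 4: 'f' -> no
  pos 5: 'a' -> no
  pos 6: 'j' -> MATCH
  pos 7: 'c' -> MATCH
Total matches: 3

3


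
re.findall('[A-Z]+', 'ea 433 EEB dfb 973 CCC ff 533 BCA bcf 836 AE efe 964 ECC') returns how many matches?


Pattern '[A-Z]+' finds one or more uppercase letters.
Text: 'ea 433 EEB dfb 973 CCC ff 533 BCA bcf 836 AE efe 964 ECC'
Scanning for matches:
  Match 1: 'EEB'
  Match 2: 'CCC'
  Match 3: 'BCA'
  Match 4: 'AE'
  Match 5: 'ECC'
Total matches: 5

5


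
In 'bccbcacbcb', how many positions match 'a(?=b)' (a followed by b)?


Lookahead 'a(?=b)' matches 'a' only when followed by 'b'.
String: 'bccbcacbcb'
Checking each position where char is 'a':
  pos 5: 'a' -> no (next='c')
Matching positions: []
Count: 0

0
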